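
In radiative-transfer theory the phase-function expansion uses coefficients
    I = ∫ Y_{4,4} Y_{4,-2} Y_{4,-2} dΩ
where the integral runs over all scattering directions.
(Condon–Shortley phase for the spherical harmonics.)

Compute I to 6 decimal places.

Checks pass: Σm=0; 12 even; l₃=4∈[0,8].
(2·4+1)(2·4+1)(2·4+1) = 729
Δ: 4! 4! 4! / 13! → 1/450450
sum: t=0:+1/13824 t=1:−1/216 t=2:+1/64 t=3:−1/216 t=4:+1/13824 = 5/768
3j²(4 4 4; 0 0 0) = Δ·Π!·Σ² = 18/1001  (sign +1)
sum: t=0:+1/2304 = 1/2304
3j²(4 4 4; 4 -2 -2) = Δ·Π!·Σ² = 5/143  (sign +1)
combine: 4πI² = 729·18/1001·5/143 = 65610/143143
take √, sign +1: I = 0.19098314

0.190983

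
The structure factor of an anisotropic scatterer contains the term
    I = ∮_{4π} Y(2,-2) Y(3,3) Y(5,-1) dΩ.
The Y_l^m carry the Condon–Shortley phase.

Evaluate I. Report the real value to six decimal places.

-0.023961

Checks pass: Σm=0; 10 even; l₃=5∈[1,5].
(2·2+1)(2·3+1)(2·5+1) = 385
Δ: 0! 4! 6! / 11! → 1/2310
sum: t=0:+1/144 = 1/144
3j²(2 3 5; 0 0 0) = Δ·Π!·Σ² = 10/231  (sign -1)
sum: t=0:+1/17280 = 1/17280
3j²(2 3 5; -2 3 -1) = Δ·Π!·Σ² = 1/2310  (sign +1)
combine: 4πI² = 385·10/231·1/2310 = 5/693
take √, sign -1: I = -0.02396147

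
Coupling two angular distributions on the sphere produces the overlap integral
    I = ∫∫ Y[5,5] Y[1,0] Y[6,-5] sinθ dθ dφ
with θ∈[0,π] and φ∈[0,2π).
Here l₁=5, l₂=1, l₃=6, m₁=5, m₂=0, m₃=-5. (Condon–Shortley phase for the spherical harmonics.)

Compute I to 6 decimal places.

-0.135514

Rules hold: Σm=0, L=12 even, 4≤6≤6.
N = 11·3·13 = 429
Δ = 0!·10!·2!/13! = 1/858
Racah Σ t=0..0: t=0:+1/14400 = 1/14400
⇒ 3j(5 1 6; 0 0 0)² = 6/143, sgn +1
Racah Σ t=0..0: t=0:+1/3628800 = 1/3628800
⇒ 3j(5 1 6; 5 0 -5)² = 1/78, sgn -1
4πI² = N·(3j₀)²·(3jₘ)² = 3/13
I = -1·√(0.230769/4π) = -0.13551395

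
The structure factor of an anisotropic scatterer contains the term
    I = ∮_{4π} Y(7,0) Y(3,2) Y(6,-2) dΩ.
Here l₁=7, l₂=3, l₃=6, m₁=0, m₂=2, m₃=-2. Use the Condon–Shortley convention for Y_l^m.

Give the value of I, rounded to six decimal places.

-0.160413

Checks pass: Σm=0; 16 even; l₃=6∈[4,10].
(2·7+1)(2·3+1)(2·6+1) = 1365
Δ: 4! 10! 2! / 17! → 1/2042040
sum: t=1:−1/207360 t=2:+1/57600 t=3:−1/207360 = 1/129600
3j²(7 3 6; 0 0 0) = Δ·Π!·Σ² = 168/12155  (sign +1)
sum: t=3:−1/207360 t=4:+1/725760 = -1/290304
3j²(7 3 6; 0 2 -2) = Δ·Π!·Σ² = 125/7293  (sign -1)
combine: 4πI² = 1365·168/12155·125/7293 = 147000/454597
take √, sign -1: I = -0.16041333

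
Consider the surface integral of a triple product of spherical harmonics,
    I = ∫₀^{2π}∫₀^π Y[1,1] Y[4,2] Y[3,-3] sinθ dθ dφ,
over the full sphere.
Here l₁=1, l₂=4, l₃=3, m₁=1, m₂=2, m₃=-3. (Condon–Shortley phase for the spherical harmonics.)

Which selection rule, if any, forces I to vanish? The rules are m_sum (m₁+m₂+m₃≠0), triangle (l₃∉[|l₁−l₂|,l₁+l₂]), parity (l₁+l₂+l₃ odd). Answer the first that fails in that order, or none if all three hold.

none

m₁+m₂+m₃ = 1 + 2 − 3 = 0  ✓
triangle: |1−4|=3 ≤ l₃=3 ≤ 1+4=5  ✓
parity: l₁+l₂+l₃ = 8 is even  ✓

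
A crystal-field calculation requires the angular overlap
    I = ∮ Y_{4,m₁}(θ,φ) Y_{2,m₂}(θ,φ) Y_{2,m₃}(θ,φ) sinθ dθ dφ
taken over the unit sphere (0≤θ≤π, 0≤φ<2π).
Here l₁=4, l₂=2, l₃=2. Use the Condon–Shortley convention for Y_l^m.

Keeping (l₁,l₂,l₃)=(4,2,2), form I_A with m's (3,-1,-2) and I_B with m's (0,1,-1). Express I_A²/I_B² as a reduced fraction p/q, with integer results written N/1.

35/16

l's match ⇒ only the (l;m) 3-j factors differ between A and B.
A: triangle coeff Δ(4,2,2) = 1/630; Σ_t [1,1]: t=1:−1/144 = -1/144; (3j)²=1/18 [(4 2 2; 3 -1 -2)], sign=-1
B: triangle coeff Δ(4,2,2) = 1/630; Σ_t [3,3]: t=3:−1/36 = -1/36; (3j)²=8/315 [(4 2 2; 0 1 -1)], sign=+1
I_A²/I_B² = (1/18)/(8/315) = 35/16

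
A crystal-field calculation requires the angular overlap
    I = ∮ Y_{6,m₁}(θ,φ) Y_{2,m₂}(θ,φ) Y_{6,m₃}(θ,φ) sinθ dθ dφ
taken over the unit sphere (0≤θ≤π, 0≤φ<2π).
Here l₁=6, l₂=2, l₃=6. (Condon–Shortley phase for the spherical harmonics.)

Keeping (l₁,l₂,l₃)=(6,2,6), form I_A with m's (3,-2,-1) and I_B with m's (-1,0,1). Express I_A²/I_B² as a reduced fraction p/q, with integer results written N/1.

240/169

Shared (l₁,l₂,l₃)=(6,2,6): N and (l;000)² cancel in I_A²/I_B².
A: Δ = 2!·10!·2!/15! = 1/90090; Racah Σ t=0..0: t=0:+1/120960 = 1/120960; ⇒ 3j(6 2 6; 3 -2 -1)² = 24/1001, sgn -1
B: Δ = 2!·10!·2!/15! = 1/90090; Racah Σ t=0..2: t=0:+1/120960 t=1:−1/17280 t=2:+1/57600 = -13/403200; ⇒ 3j(6 2 6; -1 0 1)² = 13/770, sgn +1
I_A²/I_B² = (24/1001)/(13/770) = 240/169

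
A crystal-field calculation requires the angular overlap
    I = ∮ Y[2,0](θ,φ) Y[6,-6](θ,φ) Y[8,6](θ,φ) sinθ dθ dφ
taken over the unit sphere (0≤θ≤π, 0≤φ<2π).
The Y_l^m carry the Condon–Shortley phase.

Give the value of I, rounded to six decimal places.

0.080953

Rules hold: Σm=0, L=16 even, 4≤8≤8.
N = 5·13·17 = 1105
Δ = 0!·4!·12!/17! = 1/30940
Racah Σ t=0..0: t=0:+1/2073600 = 1/2073600
⇒ 3j(2 6 8; 0 0 0)² = 28/1105, sgn +1
Racah Σ t=0..0: t=0:+1/1916006400 = 1/1916006400
⇒ 3j(2 6 8; 0 -6 6)² = 1/340, sgn +1
4πI² = N·(3j₀)²·(3jₘ)² = 7/85
I = +1·√(0.0823529/4π) = 0.08095331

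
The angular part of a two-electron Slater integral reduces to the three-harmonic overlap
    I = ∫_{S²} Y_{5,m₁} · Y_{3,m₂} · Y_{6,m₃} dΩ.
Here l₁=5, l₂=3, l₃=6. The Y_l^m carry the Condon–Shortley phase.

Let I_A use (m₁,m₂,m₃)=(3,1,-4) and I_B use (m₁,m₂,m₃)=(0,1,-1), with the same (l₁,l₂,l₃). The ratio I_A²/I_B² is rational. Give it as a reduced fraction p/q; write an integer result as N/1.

15/7

l's match ⇒ only the (l;m) 3-j factors differ between A and B.
A: triangle coeff Δ(5,3,6) = 1/675675; Σ_t [0,2]: t=0:+1/69120 t=1:−1/30240 t=2:+1/322560 = -1/64512; (3j)²=10/1001 [(5 3 6; 3 1 -4)], sign=-1
B: triangle coeff Δ(5,3,6) = 1/675675; Σ_t [0,2]: t=0:+1/34560 t=1:−1/3456 t=2:+1/5760 = -1/11520; (3j)²=2/429 [(5 3 6; 0 1 -1)], sign=+1
I_A²/I_B² = (10/1001)/(2/429) = 15/7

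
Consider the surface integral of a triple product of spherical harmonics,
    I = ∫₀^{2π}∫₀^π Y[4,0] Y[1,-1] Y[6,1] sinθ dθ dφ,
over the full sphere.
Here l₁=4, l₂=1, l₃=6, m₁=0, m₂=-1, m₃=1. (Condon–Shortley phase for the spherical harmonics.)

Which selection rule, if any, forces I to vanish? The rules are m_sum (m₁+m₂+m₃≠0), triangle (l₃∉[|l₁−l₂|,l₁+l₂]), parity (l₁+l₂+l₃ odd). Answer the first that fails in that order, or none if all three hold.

triangle

m₁+m₂+m₃ = 0 − 1 + 1 = 0  ✓
triangle: |4−1|=3 ≤ l₃=6 ≤ 4+1=5  ✗
parity: l₁+l₂+l₃ = 11 is odd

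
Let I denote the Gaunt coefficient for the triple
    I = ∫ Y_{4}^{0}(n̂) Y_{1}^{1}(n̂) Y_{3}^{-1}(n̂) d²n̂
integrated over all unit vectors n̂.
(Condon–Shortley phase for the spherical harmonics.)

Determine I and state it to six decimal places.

0.150786

Rules hold: Σm=0, L=8 even, 3≤3≤5.
N = 9·3·7 = 189
Δ = 2!·6!·0!/9! = 1/252
Racah Σ t=1..1: t=1:−1/36 = -1/36
⇒ 3j(4 1 3; 0 0 0)² = 4/63, sgn +1
Racah Σ t=2..2: t=2:+1/96 = 1/96
⇒ 3j(4 1 3; 0 1 -1)² = 1/42, sgn +1
4πI² = N·(3j₀)²·(3jₘ)² = 2/7
I = +1·√(0.285714/4π) = 0.15078601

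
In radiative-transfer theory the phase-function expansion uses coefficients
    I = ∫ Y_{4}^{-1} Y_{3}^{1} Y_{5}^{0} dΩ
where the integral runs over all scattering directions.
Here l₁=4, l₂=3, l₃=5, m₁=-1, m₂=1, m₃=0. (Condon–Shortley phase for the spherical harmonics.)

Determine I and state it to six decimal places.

Checks pass: Σm=0; 12 even; l₃=5∈[1,7].
(2·4+1)(2·3+1)(2·5+1) = 693
Δ: 2! 6! 4! / 13! → 1/180180
sum: t=0:+1/576 t=1:−1/144 t=2:+1/576 = -1/288
3j²(4 3 5; 0 0 0) = Δ·Π!·Σ² = 20/1001  (sign +1)
sum: t=0:+1/5760 t=1:−1/288 t=2:+1/288 = 1/5760
3j²(4 3 5; -1 1 0) = Δ·Π!·Σ² = 1/12012  (sign -1)
combine: 4πI² = 693·20/1001·1/12012 = 15/13013
take √, sign -1: I = -0.00957750

-0.009577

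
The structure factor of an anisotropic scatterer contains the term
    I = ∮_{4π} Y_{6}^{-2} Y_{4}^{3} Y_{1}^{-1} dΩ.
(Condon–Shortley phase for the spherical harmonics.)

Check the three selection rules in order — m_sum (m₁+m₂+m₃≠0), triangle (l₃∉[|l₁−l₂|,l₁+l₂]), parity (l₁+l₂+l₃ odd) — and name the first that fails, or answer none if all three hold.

triangle

Σmᵢ = 0  ✓
l₃∈[|l₁−l₂|,l₁+l₂]=[2,10], have l₃=1  ✗
Σlᵢ = 11 ⇒ odd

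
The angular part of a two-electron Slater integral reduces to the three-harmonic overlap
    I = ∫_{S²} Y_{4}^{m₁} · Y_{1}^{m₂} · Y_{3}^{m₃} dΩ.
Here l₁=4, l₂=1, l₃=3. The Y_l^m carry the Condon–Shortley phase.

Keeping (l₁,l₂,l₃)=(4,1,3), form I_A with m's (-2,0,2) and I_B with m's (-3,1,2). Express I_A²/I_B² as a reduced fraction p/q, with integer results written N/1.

4/7

Shared (l₁,l₂,l₃)=(4,1,3): N and (l;000)² cancel in I_A²/I_B².
A: Δ = 2!·6!·0!/9! = 1/252; Racah Σ t=1..1: t=1:−1/120 = -1/120; ⇒ 3j(4 1 3; -2 0 2)² = 1/21, sgn +1
B: Δ = 2!·6!·0!/9! = 1/252; Racah Σ t=2..2: t=2:+1/240 = 1/240; ⇒ 3j(4 1 3; -3 1 2)² = 1/12, sgn -1
I_A²/I_B² = (1/21)/(1/12) = 4/7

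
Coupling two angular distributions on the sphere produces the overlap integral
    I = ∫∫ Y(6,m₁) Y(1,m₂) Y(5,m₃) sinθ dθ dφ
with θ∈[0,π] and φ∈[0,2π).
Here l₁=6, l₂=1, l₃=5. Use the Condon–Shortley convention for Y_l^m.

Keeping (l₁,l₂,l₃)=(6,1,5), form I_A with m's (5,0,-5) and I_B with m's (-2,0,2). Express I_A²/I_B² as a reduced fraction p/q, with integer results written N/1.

Same 6,1,5: normalisation and zero-m 3j drop out of the ratio.
A: Δ: 2! 10! 0! / 13! → 1/858; sum: t=1:−1/3628800 = -1/3628800; 3j²(6 1 5; 5 0 -5) = Δ·Π!·Σ² = 1/78  (sign -1)
B: Δ: 2! 10! 0! / 13! → 1/858; sum: t=1:−1/30240 = -1/30240; 3j²(6 1 5; -2 0 2) = Δ·Π!·Σ² = 16/429  (sign +1)
I_A²/I_B² = (1/78)/(16/429) = 11/32

11/32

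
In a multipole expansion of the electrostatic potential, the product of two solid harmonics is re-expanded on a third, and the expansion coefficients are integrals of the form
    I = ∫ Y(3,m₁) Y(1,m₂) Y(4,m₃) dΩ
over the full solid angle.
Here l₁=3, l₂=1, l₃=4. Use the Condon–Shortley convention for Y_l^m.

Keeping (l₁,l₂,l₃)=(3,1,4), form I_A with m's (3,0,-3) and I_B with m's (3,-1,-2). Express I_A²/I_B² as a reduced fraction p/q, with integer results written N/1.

7/1

Shared (l₁,l₂,l₃)=(3,1,4): N and (l;000)² cancel in I_A²/I_B².
A: Δ = 0!·6!·2!/9! = 1/252; Racah Σ t=0..0: t=0:+1/720 = 1/720; ⇒ 3j(3 1 4; 3 0 -3)² = 1/36, sgn -1
B: Δ = 0!·6!·2!/9! = 1/252; Racah Σ t=0..0: t=0:+1/1440 = 1/1440; ⇒ 3j(3 1 4; 3 -1 -2)² = 1/252, sgn +1
I_A²/I_B² = (1/36)/(1/252) = 7/1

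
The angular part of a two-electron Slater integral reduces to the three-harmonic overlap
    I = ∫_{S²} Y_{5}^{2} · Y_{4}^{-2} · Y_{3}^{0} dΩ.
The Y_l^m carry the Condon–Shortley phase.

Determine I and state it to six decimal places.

0.022664

Checks pass: Σm=0; 12 even; l₃=3∈[1,9].
(2·5+1)(2·4+1)(2·3+1) = 693
Δ: 6! 4! 2! / 13! → 1/180180
sum: t=2:+1/576 t=3:−1/144 t=4:+1/576 = -1/288
3j²(5 4 3; 0 0 0) = Δ·Π!·Σ² = 20/1001  (sign +1)
sum: t=0:+1/8640 t=1:−1/480 t=2:+1/576 = -1/4320
3j²(5 4 3; 2 -2 0) = Δ·Π!·Σ² = 1/2145  (sign +1)
combine: 4πI² = 693·20/1001·1/2145 = 12/1859
take √, sign +1: I = 0.02266449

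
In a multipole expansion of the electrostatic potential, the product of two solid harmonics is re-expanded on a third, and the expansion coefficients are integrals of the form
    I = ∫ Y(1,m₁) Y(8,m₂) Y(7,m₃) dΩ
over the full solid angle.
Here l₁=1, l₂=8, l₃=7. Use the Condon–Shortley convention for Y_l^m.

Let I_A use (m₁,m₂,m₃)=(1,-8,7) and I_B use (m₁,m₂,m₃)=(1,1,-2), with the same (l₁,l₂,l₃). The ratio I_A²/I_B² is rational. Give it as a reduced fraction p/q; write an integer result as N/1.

40/7

l's match ⇒ only the (l;m) 3-j factors differ between A and B.
A: triangle coeff Δ(1,8,7) = 1/2040; Σ_t [0,0]: t=0:+1/174356582400 = 1/174356582400; (3j)²=1/17 [(1 8 7; 1 -8 7)], sign=+1
B: triangle coeff Δ(1,8,7) = 1/2040; Σ_t [0,0]: t=0:+1/87091200 = 1/87091200; (3j)²=7/680 [(1 8 7; 1 1 -2)], sign=-1
I_A²/I_B² = (1/17)/(7/680) = 40/7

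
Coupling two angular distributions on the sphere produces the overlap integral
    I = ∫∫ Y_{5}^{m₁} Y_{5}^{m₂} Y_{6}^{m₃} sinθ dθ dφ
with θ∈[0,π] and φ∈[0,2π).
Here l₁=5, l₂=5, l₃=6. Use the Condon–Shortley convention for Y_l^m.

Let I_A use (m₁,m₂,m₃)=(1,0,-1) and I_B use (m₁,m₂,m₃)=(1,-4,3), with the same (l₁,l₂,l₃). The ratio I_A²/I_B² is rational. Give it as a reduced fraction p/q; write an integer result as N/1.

112/9

Same 5,5,6: normalisation and zero-m 3j drop out of the ratio.
A: Δ: 4! 6! 6! / 17! → 1/28588560; sum: t=0:+1/138240 t=1:−1/10368 t=2:+1/6912 t=3:−1/34560 t=4:+1/2073600 = 7/259200; 3j²(5 5 6; 1 0 -1) = Δ·Π!·Σ² = 28/7293  (sign -1)
B: Δ: 4! 6! 6! / 17! → 1/28588560; sum: t=0:+1/138240 t=1:−1/155520 = 1/1244160; 3j²(5 5 6; 1 -4 3) = Δ·Π!·Σ² = 3/9724  (sign -1)
I_A²/I_B² = (28/7293)/(3/9724) = 112/9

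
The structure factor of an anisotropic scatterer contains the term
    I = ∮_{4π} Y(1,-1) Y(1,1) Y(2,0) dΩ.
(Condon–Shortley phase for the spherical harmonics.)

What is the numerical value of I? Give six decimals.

0.126157

m-sum 0 ✓  L=4 even ✓  0≤2≤2 ✓
Π(2lᵢ+1) = 3×3×5 = 45
triangle coeff Δ(1,1,2) = 1/30
Σ_t [0,0]: t=0:+1/1 = 1/1
(3j)²=2/15 [(1 1 2; 0 0 0)], sign=+1
Σ_t [0,0]: t=0:+1/4 = 1/4
(3j)²=1/30 [(1 1 2; -1 1 0)], sign=+1
⇒ 4πI² = 1/5
I = (+1)√(1/5/(4π)) = 0.12615663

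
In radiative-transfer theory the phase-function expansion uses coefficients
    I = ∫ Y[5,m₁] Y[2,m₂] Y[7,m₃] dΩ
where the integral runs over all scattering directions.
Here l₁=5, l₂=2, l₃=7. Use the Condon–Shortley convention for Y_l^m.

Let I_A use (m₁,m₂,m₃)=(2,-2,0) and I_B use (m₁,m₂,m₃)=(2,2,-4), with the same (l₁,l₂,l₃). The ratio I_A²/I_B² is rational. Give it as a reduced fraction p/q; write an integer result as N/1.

7/66

Same 5,2,7: normalisation and zero-m 3j drop out of the ratio.
A: Δ: 0! 10! 4! / 15! → 1/15015; sum: t=0:+1/725760 = 1/725760; 3j²(5 2 7; 2 -2 0) = Δ·Π!·Σ² = 1/429  (sign -1)
B: Δ: 0! 10! 4! / 15! → 1/15015; sum: t=0:+1/725760 = 1/725760; 3j²(5 2 7; 2 2 -4) = Δ·Π!·Σ² = 2/91  (sign -1)
I_A²/I_B² = (1/429)/(2/91) = 7/66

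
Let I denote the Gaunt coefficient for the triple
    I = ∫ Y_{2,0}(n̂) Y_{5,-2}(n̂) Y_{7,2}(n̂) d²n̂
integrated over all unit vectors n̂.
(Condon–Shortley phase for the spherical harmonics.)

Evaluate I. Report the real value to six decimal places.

m-sum 0 ✓  L=14 even ✓  3≤7≤7 ✓
Π(2lᵢ+1) = 5×11×15 = 825
triangle coeff Δ(2,5,7) = 1/15015
Σ_t [0,0]: t=0:+1/57600 = 1/57600
(3j)²=21/715 [(2 5 7; 0 0 0)], sign=-1
Σ_t [0,0]: t=0:+1/120960 = 1/120960
(3j)²=24/1001 [(2 5 7; 0 -2 2)], sign=-1
⇒ 4πI² = 1080/1859
I = (+1)√(1080/1859/(4π)) = 0.21501425

0.215014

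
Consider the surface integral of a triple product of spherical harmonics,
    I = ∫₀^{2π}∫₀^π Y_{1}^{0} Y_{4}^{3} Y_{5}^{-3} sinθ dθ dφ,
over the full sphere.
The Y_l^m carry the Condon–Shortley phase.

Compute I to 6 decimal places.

m-sum 0 ✓  L=10 even ✓  3≤5≤5 ✓
Π(2lᵢ+1) = 3×9×11 = 297
triangle coeff Δ(1,4,5) = 1/495
Σ_t [0,0]: t=0:+1/576 = 1/576
(3j)²=5/99 [(1 4 5; 0 0 0)], sign=-1
Σ_t [0,0]: t=0:+1/5040 = 1/5040
(3j)²=16/495 [(1 4 5; 0 3 -3)], sign=+1
⇒ 4πI² = 16/33
I = (-1)√(16/33/(4π)) = -0.19642560

-0.196426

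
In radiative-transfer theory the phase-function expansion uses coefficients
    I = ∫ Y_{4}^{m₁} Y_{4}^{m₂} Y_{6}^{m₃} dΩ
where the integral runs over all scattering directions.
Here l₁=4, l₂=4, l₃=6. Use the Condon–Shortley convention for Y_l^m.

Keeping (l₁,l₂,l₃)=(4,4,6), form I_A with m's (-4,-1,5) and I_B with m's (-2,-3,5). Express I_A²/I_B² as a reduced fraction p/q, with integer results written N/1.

4/1

Shared (l₁,l₂,l₃)=(4,4,6): N and (l;000)² cancel in I_A²/I_B².
A: Δ = 2!·6!·6!/15! = 1/1261260; Racah Σ t=2..2: t=2:+1/172800 = 1/172800; ⇒ 3j(4 4 6; -4 -1 5)² = 2/65, sgn -1
B: Δ = 2!·6!·6!/15! = 1/1261260; Racah Σ t=0..1: t=0:+1/172800 t=1:−1/86400 = -1/172800; ⇒ 3j(4 4 6; -2 -3 5)² = 1/130, sgn +1
I_A²/I_B² = (2/65)/(1/130) = 4/1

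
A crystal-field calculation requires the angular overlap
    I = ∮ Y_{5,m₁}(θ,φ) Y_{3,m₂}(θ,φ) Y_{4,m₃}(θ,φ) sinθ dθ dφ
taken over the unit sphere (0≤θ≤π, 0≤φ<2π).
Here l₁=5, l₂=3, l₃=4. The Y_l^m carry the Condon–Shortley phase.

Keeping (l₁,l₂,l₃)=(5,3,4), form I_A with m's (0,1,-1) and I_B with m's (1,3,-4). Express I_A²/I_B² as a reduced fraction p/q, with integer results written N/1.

1/28

l's match ⇒ only the (l;m) 3-j factors differ between A and B.
A: triangle coeff Δ(5,3,4) = 1/180180; Σ_t [2,4]: t=2:+1/288 t=3:−1/288 t=4:+1/5760 = 1/5760; (3j)²=1/12012 [(5 3 4; 0 1 -1)], sign=-1
B: triangle coeff Δ(5,3,4) = 1/180180; Σ_t [4,4]: t=4:+1/34560 = 1/34560; (3j)²=1/429 [(5 3 4; 1 3 -4)], sign=+1
I_A²/I_B² = (1/12012)/(1/429) = 1/28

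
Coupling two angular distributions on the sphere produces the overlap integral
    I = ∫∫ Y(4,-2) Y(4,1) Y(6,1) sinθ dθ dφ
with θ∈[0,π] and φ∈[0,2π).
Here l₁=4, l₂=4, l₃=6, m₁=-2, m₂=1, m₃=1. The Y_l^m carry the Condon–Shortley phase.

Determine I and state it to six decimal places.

0.097783

Rules hold: Σm=0, L=14 even, 0≤6≤8.
N = 9·9·13 = 1053
Δ = 2!·6!·6!/15! = 1/1261260
Racah Σ t=0..2: t=0:+1/4608 t=1:−1/1296 t=2:+1/4608 = -7/20736
⇒ 3j(4 4 6; 0 0 0)² = 20/1287, sgn -1
Racah Σ t=0..2: t=0:+1/172800 t=1:−1/5760 t=2:+1/3456 = 7/57600
⇒ 3j(4 4 6; -2 1 1)² = 21/2860, sgn -1
4πI² = N·(3j₀)²·(3jₘ)² = 189/1573
I = +1·√(0.120153/4π) = 0.09778261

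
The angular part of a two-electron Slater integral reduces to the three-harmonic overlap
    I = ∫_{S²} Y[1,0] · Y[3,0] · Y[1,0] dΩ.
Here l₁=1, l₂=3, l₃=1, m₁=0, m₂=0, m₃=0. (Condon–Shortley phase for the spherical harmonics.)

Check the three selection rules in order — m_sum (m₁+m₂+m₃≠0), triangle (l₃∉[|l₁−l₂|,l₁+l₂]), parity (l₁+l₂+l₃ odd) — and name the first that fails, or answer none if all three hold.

triangle

m₁+m₂+m₃ = 0 + 0 + 0 = 0  ✓
triangle: |1−3|=2 ≤ l₃=1 ≤ 1+3=4  ✗
parity: l₁+l₂+l₃ = 5 is odd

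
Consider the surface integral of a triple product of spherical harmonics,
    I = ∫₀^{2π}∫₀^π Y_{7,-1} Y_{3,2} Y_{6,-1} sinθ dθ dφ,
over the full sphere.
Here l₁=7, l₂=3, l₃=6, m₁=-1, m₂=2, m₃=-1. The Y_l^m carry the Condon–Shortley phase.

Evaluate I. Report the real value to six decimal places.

0.132863

m-sum 0 ✓  L=16 even ✓  4≤6≤10 ✓
Π(2lᵢ+1) = 15×7×13 = 1365
triangle coeff Δ(7,3,6) = 1/2042040
Σ_t [1,3]: t=1:−1/207360 t=2:+1/57600 t=3:−1/207360 = 1/129600
(3j)²=168/12155 [(7 3 6; 0 0 0)], sign=+1
Σ_t [3,4]: t=3:−1/172800 t=4:+1/414720 = -7/2073600
(3j)²=343/29172 [(7 3 6; -1 2 -1)], sign=+1
⇒ 4πI² = 100842/454597
I = (+1)√(100842/454597/(4π)) = 0.13286253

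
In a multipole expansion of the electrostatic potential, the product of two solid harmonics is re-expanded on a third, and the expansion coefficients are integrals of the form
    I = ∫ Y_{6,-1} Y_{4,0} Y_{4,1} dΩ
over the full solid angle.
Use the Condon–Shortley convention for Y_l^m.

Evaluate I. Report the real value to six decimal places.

Checks pass: Σm=0; 14 even; l₃=4∈[2,10].
(2·6+1)(2·4+1)(2·4+1) = 1053
Δ: 6! 6! 2! / 15! → 1/1261260
sum: t=2:+1/4608 t=3:−1/1296 t=4:+1/4608 = -7/20736
3j²(6 4 4; 0 0 0) = Δ·Π!·Σ² = 20/1287  (sign -1)
sum: t=2:+1/11520 t=3:−1/1728 t=4:+1/3456 = -7/34560
3j²(6 4 4; -1 0 1) = Δ·Π!·Σ² = 7/858  (sign +1)
combine: 4πI² = 1053·20/1287·7/858 = 210/1573
take √, sign -1: I = -0.10307192

-0.103072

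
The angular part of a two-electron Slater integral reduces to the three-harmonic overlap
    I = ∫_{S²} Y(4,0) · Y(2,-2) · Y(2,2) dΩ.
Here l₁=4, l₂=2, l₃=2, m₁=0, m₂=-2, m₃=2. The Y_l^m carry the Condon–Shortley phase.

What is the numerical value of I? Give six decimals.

m-sum 0 ✓  L=8 even ✓  2≤2≤6 ✓
Π(2lᵢ+1) = 9×5×5 = 225
triangle coeff Δ(4,2,2) = 1/630
Σ_t [2,2]: t=2:+1/16 = 1/16
(3j)²=2/35 [(4 2 2; 0 0 0)], sign=+1
Σ_t [0,0]: t=0:+1/576 = 1/576
(3j)²=1/630 [(4 2 2; 0 -2 2)], sign=+1
⇒ 4πI² = 1/49
I = (+1)√(1/49/(4π)) = 0.04029926

0.040299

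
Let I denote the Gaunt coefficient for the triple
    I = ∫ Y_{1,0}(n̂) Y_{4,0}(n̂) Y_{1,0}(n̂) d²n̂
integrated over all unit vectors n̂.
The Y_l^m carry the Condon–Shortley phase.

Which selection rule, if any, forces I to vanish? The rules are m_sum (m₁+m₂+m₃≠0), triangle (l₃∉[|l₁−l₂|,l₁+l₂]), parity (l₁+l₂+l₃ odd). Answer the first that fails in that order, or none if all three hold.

triangle

azimuthal sum: 0 + 0 + 0 = 0  ✓
3 ≤ 1 ≤ 5 (triangle on l)  ✗
L = 1 + 4 + 1 = 6 (even)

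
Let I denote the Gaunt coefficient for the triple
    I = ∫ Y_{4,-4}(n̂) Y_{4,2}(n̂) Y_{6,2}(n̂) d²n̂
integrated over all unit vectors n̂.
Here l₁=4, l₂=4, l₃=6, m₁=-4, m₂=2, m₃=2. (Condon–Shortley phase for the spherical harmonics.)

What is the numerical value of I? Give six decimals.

-0.110189

Rules hold: Σm=0, L=14 even, 0≤6≤8.
N = 9·9·13 = 1053
Δ = 2!·6!·6!/15! = 1/1261260
Racah Σ t=0..2: t=0:+1/4608 t=1:−1/1296 t=2:+1/4608 = -7/20736
⇒ 3j(4 4 6; 0 0 0)² = 20/1287, sgn -1
Racah Σ t=2..2: t=2:+1/69120 = 1/69120
⇒ 3j(4 4 6; -4 2 2)² = 4/429, sgn +1
4πI² = N·(3j₀)²·(3jₘ)² = 240/1573
I = -1·√(0.152575/4π) = -0.11018851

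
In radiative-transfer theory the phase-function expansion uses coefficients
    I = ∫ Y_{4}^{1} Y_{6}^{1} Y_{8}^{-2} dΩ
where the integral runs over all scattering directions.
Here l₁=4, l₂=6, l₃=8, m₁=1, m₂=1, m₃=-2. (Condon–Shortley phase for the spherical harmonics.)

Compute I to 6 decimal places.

Rules hold: Σm=0, L=18 even, 2≤8≤10.
N = 9·13·17 = 1989
Δ = 2!·6!·10!/19! = 1/23279256
Racah Σ t=0..2: t=0:+1/1658880 t=1:−1/518400 t=2:+1/1658880 = -1/1382400
⇒ 3j(4 6 8; 0 0 0)² = 504/46189, sgn -1
Racah Σ t=0..2: t=0:+1/2177280 t=1:−1/829440 t=2:+1/3456000 = -199/435456000
⇒ 3j(4 6 8; 1 1 -2)² = 39601/3879876, sgn -1
4πI² = N·(3j₀)²·(3jₘ)² = 2138454/9653501
I = +1·√(0.221521/4π) = 0.13277081

0.132771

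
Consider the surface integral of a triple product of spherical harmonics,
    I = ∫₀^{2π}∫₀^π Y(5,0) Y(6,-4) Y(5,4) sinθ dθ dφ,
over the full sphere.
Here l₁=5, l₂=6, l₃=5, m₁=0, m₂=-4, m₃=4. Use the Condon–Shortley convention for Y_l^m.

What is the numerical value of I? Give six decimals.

-0.082328

Rules hold: Σm=0, L=16 even, 1≤5≤11.
N = 11·13·11 = 1573
Δ = 6!·4!·6!/17! = 1/28588560
Racah Σ t=1..5: t=1:−1/345600 t=2:+1/13824 t=3:−1/5184 t=4:+1/13824 t=5:−1/345600 = -7/129600
⇒ 3j(5 6 5; 0 0 0)² = 80/7293, sgn +1
Racah Σ t=1..2: t=1:−1/345600 t=2:+1/207360 = 1/518400
⇒ 3j(5 6 5; 0 -4 4)² = 12/2431, sgn -1
4πI² = N·(3j₀)²·(3jₘ)² = 320/3757
I = -1·√(0.0851743/4π) = -0.08232836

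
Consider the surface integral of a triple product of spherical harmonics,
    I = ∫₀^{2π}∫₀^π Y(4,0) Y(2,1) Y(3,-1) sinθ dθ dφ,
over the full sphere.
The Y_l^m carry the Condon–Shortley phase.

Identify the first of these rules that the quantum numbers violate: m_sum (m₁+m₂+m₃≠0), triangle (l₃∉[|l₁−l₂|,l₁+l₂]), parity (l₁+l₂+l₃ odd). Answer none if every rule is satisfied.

parity

Σmᵢ = 0  ✓
l₃∈[|l₁−l₂|,l₁+l₂]=[2,6], have l₃=3  ✓
Σlᵢ = 9 ⇒ odd  ✗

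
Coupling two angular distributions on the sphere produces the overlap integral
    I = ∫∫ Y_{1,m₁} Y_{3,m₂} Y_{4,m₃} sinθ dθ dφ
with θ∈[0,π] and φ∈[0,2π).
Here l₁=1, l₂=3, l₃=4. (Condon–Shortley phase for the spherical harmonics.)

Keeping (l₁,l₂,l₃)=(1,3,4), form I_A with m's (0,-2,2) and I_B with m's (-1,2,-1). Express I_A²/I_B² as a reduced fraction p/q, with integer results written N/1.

Same 1,3,4: normalisation and zero-m 3j drop out of the ratio.
A: Δ: 0! 2! 6! / 9! → 1/252; sum: t=0:+1/120 = 1/120; 3j²(1 3 4; 0 -2 2) = Δ·Π!·Σ² = 1/21  (sign +1)
B: Δ: 0! 2! 6! / 9! → 1/252; sum: t=0:+1/240 = 1/240; 3j²(1 3 4; -1 2 -1) = Δ·Π!·Σ² = 1/84  (sign -1)
I_A²/I_B² = (1/21)/(1/84) = 4/1

4/1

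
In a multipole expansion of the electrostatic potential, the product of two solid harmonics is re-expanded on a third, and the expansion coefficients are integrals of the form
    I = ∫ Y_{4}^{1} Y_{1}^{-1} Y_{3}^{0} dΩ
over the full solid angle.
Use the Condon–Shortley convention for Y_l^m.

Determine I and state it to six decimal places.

m-sum 0 ✓  L=8 even ✓  3≤3≤5 ✓
Π(2lᵢ+1) = 9×3×7 = 189
triangle coeff Δ(4,1,3) = 1/252
Σ_t [1,1]: t=1:−1/36 = -1/36
(3j)²=4/63 [(4 1 3; 0 0 0)], sign=+1
Σ_t [0,0]: t=0:+1/72 = 1/72
(3j)²=5/126 [(4 1 3; 1 -1 0)], sign=-1
⇒ 4πI² = 10/21
I = (-1)√(10/21/(4π)) = -0.19466390

-0.194664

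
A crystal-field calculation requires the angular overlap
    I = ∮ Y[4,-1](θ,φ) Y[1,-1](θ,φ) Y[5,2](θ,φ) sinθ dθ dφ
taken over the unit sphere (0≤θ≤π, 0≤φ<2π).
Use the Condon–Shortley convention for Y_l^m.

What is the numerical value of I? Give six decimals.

0.225034

m-sum 0 ✓  L=10 even ✓  3≤5≤5 ✓
Π(2lᵢ+1) = 9×3×11 = 297
triangle coeff Δ(4,1,5) = 1/495
Σ_t [0,0]: t=0:+1/576 = 1/576
(3j)²=5/99 [(4 1 5; 0 0 0)], sign=-1
Σ_t [0,0]: t=0:+1/1440 = 1/1440
(3j)²=7/165 [(4 1 5; -1 -1 2)], sign=-1
⇒ 4πI² = 7/11
I = (+1)√(7/11/(4π)) = 0.22503380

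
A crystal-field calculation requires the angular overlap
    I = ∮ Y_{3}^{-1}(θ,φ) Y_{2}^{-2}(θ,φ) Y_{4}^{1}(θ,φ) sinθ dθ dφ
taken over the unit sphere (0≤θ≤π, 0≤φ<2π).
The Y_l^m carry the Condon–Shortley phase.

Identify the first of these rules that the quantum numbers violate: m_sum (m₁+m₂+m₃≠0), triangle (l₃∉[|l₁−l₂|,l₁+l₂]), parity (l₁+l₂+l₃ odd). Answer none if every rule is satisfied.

m₁+m₂+m₃ = -1 − 2 + 1 = -2  ✗
triangle: |3−2|=1 ≤ l₃=4 ≤ 3+2=5
parity: l₁+l₂+l₃ = 9 is odd

m_sum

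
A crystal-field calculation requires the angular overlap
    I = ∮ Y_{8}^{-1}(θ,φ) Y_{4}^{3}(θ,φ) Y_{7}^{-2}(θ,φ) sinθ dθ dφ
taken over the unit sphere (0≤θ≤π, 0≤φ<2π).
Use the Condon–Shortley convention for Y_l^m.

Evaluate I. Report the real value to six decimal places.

l₁+l₂+l₃=19 is odd: 3j(l;000)=0 ⇒ I=0

0.000000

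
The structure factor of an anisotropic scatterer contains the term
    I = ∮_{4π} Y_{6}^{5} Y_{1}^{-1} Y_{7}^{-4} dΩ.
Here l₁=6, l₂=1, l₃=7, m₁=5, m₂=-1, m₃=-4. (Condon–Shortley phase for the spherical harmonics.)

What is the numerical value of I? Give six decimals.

0.060604

Checks pass: Σm=0; 14 even; l₃=7∈[5,7].
(2·6+1)(2·1+1)(2·7+1) = 585
Δ: 0! 12! 2! / 15! → 1/1365
sum: t=0:+1/518400 = 1/518400
3j²(6 1 7; 0 0 0) = Δ·Π!·Σ² = 7/195  (sign -1)
sum: t=0:+1/79833600 = 1/79833600
3j²(6 1 7; 5 -1 -4) = Δ·Π!·Σ² = 1/455  (sign -1)
combine: 4πI² = 585·7/195·1/455 = 3/65
take √, sign +1: I = 0.06060368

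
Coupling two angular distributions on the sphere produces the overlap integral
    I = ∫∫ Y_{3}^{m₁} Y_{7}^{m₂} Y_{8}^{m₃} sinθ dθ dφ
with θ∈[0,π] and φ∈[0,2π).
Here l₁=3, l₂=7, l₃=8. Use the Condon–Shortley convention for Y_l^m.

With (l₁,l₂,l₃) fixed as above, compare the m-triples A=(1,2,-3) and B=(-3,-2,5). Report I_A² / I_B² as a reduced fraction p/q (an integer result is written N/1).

Same 3,7,8: normalisation and zero-m 3j drop out of the ratio.
A: Δ: 2! 4! 12! / 19! → 1/5290740; sum: t=0:+1/17418240 t=1:−1/5806080 t=2:+1/29030400 = -1/12441600; 3j²(3 7 8; 1 2 -3) = Δ·Π!·Σ² = 154/12597  (sign +1)
B: Δ: 2! 4! 12! / 19! → 1/5290740; sum: t=2:+1/104509440 = 1/104509440; 3j²(3 7 8; -3 -2 5) = Δ·Π!·Σ² = 275/13566  (sign -1)
I_A²/I_B² = (154/12597)/(275/13566) = 196/325

196/325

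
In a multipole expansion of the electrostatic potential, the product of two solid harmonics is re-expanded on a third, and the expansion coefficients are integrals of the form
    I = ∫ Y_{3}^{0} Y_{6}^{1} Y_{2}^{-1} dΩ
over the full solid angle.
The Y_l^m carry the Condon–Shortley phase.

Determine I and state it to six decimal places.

0.000000

l₃=2 ∉ [3,9] — triangle fails ⇒ I = 0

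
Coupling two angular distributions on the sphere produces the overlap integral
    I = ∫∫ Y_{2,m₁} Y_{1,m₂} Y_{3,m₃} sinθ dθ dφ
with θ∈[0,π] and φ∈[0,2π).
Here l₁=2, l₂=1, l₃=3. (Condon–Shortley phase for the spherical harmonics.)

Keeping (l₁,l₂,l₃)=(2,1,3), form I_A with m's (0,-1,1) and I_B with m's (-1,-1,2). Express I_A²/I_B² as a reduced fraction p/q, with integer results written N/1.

3/5

l's match ⇒ only the (l;m) 3-j factors differ between A and B.
A: triangle coeff Δ(2,1,3) = 1/105; Σ_t [0,0]: t=0:+1/8 = 1/8; (3j)²=2/35 [(2 1 3; 0 -1 1)], sign=+1
B: triangle coeff Δ(2,1,3) = 1/105; Σ_t [0,0]: t=0:+1/12 = 1/12; (3j)²=2/21 [(2 1 3; -1 -1 2)], sign=-1
I_A²/I_B² = (2/35)/(2/21) = 3/5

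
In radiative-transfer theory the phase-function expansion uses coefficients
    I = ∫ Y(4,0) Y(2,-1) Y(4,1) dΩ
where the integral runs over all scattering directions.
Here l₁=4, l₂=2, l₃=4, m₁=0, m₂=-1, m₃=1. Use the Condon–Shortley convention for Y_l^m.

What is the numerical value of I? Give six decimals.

Rules hold: Σm=0, L=10 even, 2≤4≤6.
N = 9·5·9 = 405
Δ = 2!·6!·2!/11! = 1/13860
Racah Σ t=0..2: t=0:+1/192 t=1:−1/36 t=2:+1/192 = -5/288
⇒ 3j(4 2 4; 0 0 0)² = 20/693, sgn -1
Racah Σ t=0..1: t=0:+1/96 t=1:−1/72 = -1/288
⇒ 3j(4 2 4; 0 -1 1)² = 1/462, sgn +1
4πI² = N·(3j₀)²·(3jₘ)² = 150/5929
I = -1·√(0.0252994/4π) = -0.04486937

-0.044869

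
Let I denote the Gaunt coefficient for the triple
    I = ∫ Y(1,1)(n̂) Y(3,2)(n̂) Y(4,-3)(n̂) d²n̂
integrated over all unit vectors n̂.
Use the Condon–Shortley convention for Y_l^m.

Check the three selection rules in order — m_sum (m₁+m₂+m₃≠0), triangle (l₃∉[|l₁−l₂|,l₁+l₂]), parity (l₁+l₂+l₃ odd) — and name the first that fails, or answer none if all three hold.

none

Σmᵢ = 0  ✓
l₃∈[|l₁−l₂|,l₁+l₂]=[2,4], have l₃=4  ✓
Σlᵢ = 8 ⇒ even  ✓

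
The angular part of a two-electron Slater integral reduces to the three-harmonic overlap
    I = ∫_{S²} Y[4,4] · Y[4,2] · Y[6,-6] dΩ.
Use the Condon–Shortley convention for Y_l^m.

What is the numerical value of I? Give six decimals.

m-sum 0 ✓  L=14 even ✓  0≤6≤8 ✓
Π(2lᵢ+1) = 9×9×13 = 1053
triangle coeff Δ(4,4,6) = 1/1261260
Σ_t [0,2]: t=0:+1/4608 t=1:−1/1296 t=2:+1/4608 = -7/20736
(3j)²=20/1287 [(4 4 6; 0 0 0)], sign=-1
Σ_t [0,0]: t=0:+1/1036800 = 1/1036800
(3j)²=4/195 [(4 4 6; 4 2 -6)], sign=+1
⇒ 4πI² = 48/143
I = (-1)√(48/143/(4π)) = -0.16343598

-0.163436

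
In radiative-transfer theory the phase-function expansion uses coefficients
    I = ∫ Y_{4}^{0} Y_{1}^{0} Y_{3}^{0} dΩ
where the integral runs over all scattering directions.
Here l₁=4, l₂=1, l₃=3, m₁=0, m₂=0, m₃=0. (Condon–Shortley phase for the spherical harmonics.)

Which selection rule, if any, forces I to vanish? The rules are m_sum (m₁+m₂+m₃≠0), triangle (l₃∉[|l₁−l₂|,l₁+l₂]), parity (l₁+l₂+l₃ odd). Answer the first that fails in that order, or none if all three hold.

azimuthal sum: 0 + 0 + 0 = 0  ✓
3 ≤ 3 ≤ 5 (triangle on l)  ✓
L = 4 + 1 + 3 = 8 (even)  ✓

none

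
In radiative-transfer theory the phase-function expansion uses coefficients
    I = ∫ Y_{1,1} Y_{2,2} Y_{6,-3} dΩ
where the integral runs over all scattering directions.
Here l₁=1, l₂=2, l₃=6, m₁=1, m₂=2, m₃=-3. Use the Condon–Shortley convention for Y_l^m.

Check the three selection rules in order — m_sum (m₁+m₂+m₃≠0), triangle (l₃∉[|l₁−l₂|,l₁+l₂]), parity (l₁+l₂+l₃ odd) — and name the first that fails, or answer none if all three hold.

Σmᵢ = 0  ✓
l₃∈[|l₁−l₂|,l₁+l₂]=[1,3], have l₃=6  ✗
Σlᵢ = 9 ⇒ odd

triangle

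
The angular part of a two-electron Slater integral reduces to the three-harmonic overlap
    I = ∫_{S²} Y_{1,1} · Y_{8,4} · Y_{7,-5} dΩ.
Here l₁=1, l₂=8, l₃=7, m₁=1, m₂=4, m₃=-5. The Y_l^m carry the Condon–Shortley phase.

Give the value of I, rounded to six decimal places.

0.074948

Rules hold: Σm=0, L=16 even, 7≤7≤9.
N = 3·17·15 = 765
Δ = 2!·0!·14!/17! = 1/2040
Racah Σ t=1..1: t=1:−1/25401600 = -1/25401600
⇒ 3j(1 8 7; 0 0 0)² = 8/255, sgn +1
Racah Σ t=0..0: t=0:+1/1916006400 = 1/1916006400
⇒ 3j(1 8 7; 1 4 -5)² = 1/340, sgn +1
4πI² = N·(3j₀)²·(3jₘ)² = 6/85
I = +1·√(0.0705882/4π) = 0.07494820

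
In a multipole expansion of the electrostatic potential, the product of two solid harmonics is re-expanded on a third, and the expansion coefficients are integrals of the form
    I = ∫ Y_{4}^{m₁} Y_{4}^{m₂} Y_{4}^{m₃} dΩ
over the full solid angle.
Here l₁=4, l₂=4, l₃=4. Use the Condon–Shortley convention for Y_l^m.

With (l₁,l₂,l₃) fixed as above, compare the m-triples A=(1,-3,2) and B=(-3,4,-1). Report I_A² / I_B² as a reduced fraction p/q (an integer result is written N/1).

Same 4,4,4: normalisation and zero-m 3j drop out of the ratio.
A: Δ: 4! 4! 4! / 13! → 1/450450; sum: t=0:+1/864 t=1:−1/576 = -1/1728; 3j²(4 4 4; 1 -3 2) = Δ·Π!·Σ² = 5/1287  (sign -1)
B: Δ: 4! 4! 4! / 13! → 1/450450; sum: t=4:+1/3456 = 1/3456; 3j²(4 4 4; -3 4 -1) = Δ·Π!·Σ² = 35/1287  (sign -1)
I_A²/I_B² = (5/1287)/(35/1287) = 1/7

1/7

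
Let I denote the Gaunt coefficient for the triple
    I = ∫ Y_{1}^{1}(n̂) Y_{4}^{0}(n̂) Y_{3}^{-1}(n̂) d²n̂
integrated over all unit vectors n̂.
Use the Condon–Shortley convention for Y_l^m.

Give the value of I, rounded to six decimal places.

0.150786

Checks pass: Σm=0; 8 even; l₃=3∈[3,5].
(2·1+1)(2·4+1)(2·3+1) = 189
Δ: 2! 0! 6! / 9! → 1/252
sum: t=1:−1/36 = -1/36
3j²(1 4 3; 0 0 0) = Δ·Π!·Σ² = 4/63  (sign +1)
sum: t=0:+1/96 = 1/96
3j²(1 4 3; 1 0 -1) = Δ·Π!·Σ² = 1/42  (sign +1)
combine: 4πI² = 189·4/63·1/42 = 2/7
take √, sign +1: I = 0.15078601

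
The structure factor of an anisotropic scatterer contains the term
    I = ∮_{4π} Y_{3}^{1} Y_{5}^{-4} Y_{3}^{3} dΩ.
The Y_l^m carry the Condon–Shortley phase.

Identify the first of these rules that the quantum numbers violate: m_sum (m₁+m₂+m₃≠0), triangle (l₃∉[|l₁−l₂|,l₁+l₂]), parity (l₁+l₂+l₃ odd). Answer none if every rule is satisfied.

parity

Σmᵢ = 0  ✓
l₃∈[|l₁−l₂|,l₁+l₂]=[2,8], have l₃=3  ✓
Σlᵢ = 11 ⇒ odd  ✗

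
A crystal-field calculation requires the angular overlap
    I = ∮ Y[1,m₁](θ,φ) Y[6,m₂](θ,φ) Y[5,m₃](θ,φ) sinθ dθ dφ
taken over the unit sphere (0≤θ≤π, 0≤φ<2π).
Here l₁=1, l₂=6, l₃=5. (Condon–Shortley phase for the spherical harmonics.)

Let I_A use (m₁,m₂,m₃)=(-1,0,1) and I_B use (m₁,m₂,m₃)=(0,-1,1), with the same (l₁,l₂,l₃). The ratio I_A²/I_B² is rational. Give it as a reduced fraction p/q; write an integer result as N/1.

l's match ⇒ only the (l;m) 3-j factors differ between A and B.
A: triangle coeff Δ(1,6,5) = 1/858; Σ_t [2,2]: t=2:+1/34560 = 1/34560; (3j)²=5/286 [(1 6 5; -1 0 1)], sign=+1
B: triangle coeff Δ(1,6,5) = 1/858; Σ_t [1,1]: t=1:−1/17280 = -1/17280; (3j)²=35/858 [(1 6 5; 0 -1 1)], sign=-1
I_A²/I_B² = (5/286)/(35/858) = 3/7

3/7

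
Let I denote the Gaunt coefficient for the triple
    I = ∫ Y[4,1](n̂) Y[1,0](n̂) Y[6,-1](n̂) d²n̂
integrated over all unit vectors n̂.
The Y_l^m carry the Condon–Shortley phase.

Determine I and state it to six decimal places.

l₃=6 ∉ [3,5] — triangle fails ⇒ I = 0

0.000000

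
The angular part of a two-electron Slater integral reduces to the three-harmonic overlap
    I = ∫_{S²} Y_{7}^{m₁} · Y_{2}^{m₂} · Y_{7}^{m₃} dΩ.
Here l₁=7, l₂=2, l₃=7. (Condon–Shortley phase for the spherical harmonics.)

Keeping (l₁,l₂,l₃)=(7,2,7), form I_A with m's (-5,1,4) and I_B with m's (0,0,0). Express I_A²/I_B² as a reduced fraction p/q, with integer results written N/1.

Shared (l₁,l₂,l₃)=(7,2,7): N and (l;000)² cancel in I_A²/I_B².
A: Δ = 2!·12!·2!/17! = 1/185640; Racah Σ t=1..2: t=1:−1/79833600 t=2:+1/14515200 = 1/17740800; ⇒ 3j(7 2 7; -5 1 4)² = 729/30940, sgn -1
B: Δ = 2!·12!·2!/17! = 1/185640; Racah Σ t=0..2: t=0:+1/2419200 t=1:−1/518400 t=2:+1/2419200 = -1/907200; ⇒ 3j(7 2 7; 0 0 0)² = 56/3315, sgn +1
I_A²/I_B² = (729/30940)/(56/3315) = 2187/1568

2187/1568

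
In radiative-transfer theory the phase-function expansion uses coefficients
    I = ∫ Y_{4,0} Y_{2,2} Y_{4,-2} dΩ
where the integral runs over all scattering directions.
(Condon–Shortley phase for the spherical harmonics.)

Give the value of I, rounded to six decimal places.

Checks pass: Σm=0; 10 even; l₃=4∈[2,6].
(2·4+1)(2·2+1)(2·4+1) = 405
Δ: 2! 6! 2! / 11! → 1/13860
sum: t=0:+1/192 t=1:−1/36 t=2:+1/192 = -5/288
3j²(4 2 4; 0 0 0) = Δ·Π!·Σ² = 20/693  (sign -1)
sum: t=2:+1/192 = 1/192
3j²(4 2 4; 0 2 -2) = Δ·Π!·Σ² = 3/77  (sign +1)
combine: 4πI² = 405·20/693·3/77 = 2700/5929
take √, sign -1: I = -0.19036462

-0.190365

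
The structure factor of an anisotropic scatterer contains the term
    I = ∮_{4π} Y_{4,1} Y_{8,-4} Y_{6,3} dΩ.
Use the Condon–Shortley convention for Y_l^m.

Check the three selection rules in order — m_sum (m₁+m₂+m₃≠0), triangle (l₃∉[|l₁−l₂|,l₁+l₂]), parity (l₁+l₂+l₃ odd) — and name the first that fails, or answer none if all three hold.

m₁+m₂+m₃ = 1 − 4 + 3 = 0  ✓
triangle: |4−8|=4 ≤ l₃=6 ≤ 4+8=12  ✓
parity: l₁+l₂+l₃ = 18 is even  ✓

none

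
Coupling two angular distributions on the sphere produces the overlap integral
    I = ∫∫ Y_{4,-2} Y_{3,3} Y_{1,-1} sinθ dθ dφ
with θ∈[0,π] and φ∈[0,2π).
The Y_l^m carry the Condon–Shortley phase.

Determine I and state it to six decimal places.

m-sum 0 ✓  L=8 even ✓  1≤1≤7 ✓
Π(2lᵢ+1) = 9×7×3 = 189
triangle coeff Δ(4,3,1) = 1/252
Σ_t [3,3]: t=3:−1/36 = -1/36
(3j)²=4/63 [(4 3 1; 0 0 0)], sign=+1
Σ_t [6,6]: t=6:+1/1440 = 1/1440
(3j)²=1/252 [(4 3 1; -2 3 -1)], sign=+1
⇒ 4πI² = 1/21
I = (+1)√(1/21/(4π)) = 0.06155813

0.061558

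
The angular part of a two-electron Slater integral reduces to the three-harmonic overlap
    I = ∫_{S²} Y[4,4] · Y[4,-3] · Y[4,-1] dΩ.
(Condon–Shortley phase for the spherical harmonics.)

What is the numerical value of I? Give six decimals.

-0.168431

Rules hold: Σm=0, L=12 even, 0≤4≤8.
N = 9·9·9 = 729
Δ = 4!·4!·4!/13! = 1/450450
Racah Σ t=0..4: t=0:+1/13824 t=1:−1/216 t=2:+1/64 t=3:−1/216 t=4:+1/13824 = 5/768
⇒ 3j(4 4 4; 0 0 0)² = 18/1001, sgn +1
Racah Σ t=0..0: t=0:+1/3456 = 1/3456
⇒ 3j(4 4 4; 4 -3 -1)² = 35/1287, sgn -1
4πI² = N·(3j₀)²·(3jₘ)² = 7290/20449
I = -1·√(0.356497/4π) = -0.16843130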